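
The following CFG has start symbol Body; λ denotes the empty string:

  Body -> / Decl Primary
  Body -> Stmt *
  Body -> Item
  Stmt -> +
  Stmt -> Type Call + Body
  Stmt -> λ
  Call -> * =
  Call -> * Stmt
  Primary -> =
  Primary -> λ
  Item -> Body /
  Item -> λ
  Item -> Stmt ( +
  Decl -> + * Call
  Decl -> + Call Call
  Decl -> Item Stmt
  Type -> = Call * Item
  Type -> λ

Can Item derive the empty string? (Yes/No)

Item has an λ-production, so Item ⇒ λ.

Yes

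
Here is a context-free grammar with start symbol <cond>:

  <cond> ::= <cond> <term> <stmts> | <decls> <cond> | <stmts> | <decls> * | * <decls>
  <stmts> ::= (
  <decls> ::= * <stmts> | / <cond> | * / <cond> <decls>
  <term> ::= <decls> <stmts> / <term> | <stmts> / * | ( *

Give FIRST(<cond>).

{ (, *, / }

From <cond> ::= <cond> <term> <stmts>: add FIRST(<cond>) = { (, *, / }.
From <cond> ::= <decls> <cond>: add FIRST(<decls>) = { *, / }.
From <cond> ::= <stmts>: add FIRST(<stmts>) = { ( }.
From <cond> ::= <decls> *: add FIRST(<decls>) = { *, / }.
<cond> ::= * <decls> contributes {*}.
Union: FIRST(<cond>) = { (, *, / }.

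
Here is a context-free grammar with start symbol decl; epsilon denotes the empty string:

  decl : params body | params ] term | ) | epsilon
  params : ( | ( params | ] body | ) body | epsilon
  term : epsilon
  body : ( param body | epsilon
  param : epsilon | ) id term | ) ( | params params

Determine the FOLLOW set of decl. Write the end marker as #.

decl is the start symbol, so # ∈ FOLLOW(decl).
Union: FOLLOW(decl) = { # }.

{ # }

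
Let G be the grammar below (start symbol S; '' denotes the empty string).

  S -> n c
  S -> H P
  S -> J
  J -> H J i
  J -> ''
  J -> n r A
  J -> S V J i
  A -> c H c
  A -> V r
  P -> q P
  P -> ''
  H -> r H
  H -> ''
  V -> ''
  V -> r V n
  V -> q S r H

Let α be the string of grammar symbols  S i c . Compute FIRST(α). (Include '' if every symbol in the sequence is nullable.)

Add FIRST(S)\{''} = { i, n, q, r }; S is nullable, continue.
i is a terminal; add {i} and stop.

{ i, n, q, r }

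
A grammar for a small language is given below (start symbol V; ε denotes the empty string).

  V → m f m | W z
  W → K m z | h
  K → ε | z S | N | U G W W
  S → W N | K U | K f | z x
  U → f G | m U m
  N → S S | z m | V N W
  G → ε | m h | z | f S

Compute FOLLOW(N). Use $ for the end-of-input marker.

{ f, h, m, z }

In K → N: N is at the end, add FOLLOW(K) = { f, m }.
In S → W N: N is at the end, add FOLLOW(S) = { f, h, m, z }.
In N → V N W: add FIRST(W) = { f, h, m, z }.
Union: FOLLOW(N) = { f, h, m, z }.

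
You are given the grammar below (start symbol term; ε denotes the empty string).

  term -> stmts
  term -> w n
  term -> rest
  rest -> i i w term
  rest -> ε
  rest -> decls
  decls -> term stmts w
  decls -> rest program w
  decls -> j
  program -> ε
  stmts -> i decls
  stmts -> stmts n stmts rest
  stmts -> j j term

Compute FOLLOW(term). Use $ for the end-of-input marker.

term is the start symbol, so $ ∈ FOLLOW(term).
In rest -> i i w term: term is at the end, add FOLLOW(rest) = { $, i, j, n, w }.
In decls -> term stmts w: add FIRST(stmts w) = { i, j }.
In stmts -> j j term: term is at the end, add FOLLOW(stmts) = { $, i, j, n, w }.
Union: FOLLOW(term) = { $, i, j, n, w }.

{ $, i, j, n, w }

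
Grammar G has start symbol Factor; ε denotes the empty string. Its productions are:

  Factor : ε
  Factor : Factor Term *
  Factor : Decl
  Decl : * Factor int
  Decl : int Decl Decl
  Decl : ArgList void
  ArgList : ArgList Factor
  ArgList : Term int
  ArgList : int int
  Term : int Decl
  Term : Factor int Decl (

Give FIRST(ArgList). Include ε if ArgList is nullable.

{ *, int }

From ArgList : ArgList Factor: add FIRST(ArgList) = { *, int }.
From ArgList : Term int: add FIRST(Term) = { *, int }.
ArgList : int int contributes {int}.
Union: FIRST(ArgList) = { *, int }.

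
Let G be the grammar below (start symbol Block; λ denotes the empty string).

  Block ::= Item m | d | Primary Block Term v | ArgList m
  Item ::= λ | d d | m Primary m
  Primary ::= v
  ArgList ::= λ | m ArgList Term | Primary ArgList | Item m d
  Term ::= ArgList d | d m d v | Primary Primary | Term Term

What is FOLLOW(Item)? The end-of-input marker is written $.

{ m }

In Block ::= Item m: add FIRST(m) = { m }.
In ArgList ::= Item m d: add FIRST(m d) = { m }.
Union: FOLLOW(Item) = { m }.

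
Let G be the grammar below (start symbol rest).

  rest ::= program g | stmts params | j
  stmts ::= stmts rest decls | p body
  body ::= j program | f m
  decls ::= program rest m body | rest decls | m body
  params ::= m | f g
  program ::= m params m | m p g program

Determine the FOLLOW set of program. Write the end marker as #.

In rest ::= program g: add FIRST(g) = { g }.
In body ::= j program: program is at the end, add FOLLOW(body) = { f, j, m, p }.
In decls ::= program rest m body: add FIRST(rest m body) = { j, m, p }.
In program ::= m p g program: program is at the end, add FOLLOW(program) = { f, g, j, m, p }.
Union: FOLLOW(program) = { f, g, j, m, p }.

{ f, g, j, m, p }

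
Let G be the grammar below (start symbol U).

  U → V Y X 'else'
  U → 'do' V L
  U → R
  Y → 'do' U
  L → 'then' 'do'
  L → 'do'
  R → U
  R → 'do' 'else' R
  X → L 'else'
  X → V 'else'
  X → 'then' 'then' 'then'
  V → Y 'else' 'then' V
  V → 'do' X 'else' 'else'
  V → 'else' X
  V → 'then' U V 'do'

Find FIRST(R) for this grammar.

From R → U: add FIRST(U) = { 'do', 'else', 'then' }.
R → 'do' 'else' R contributes {'do'}.
Union: FIRST(R) = { 'do', 'else', 'then' }.

{ 'do', 'else', 'then' }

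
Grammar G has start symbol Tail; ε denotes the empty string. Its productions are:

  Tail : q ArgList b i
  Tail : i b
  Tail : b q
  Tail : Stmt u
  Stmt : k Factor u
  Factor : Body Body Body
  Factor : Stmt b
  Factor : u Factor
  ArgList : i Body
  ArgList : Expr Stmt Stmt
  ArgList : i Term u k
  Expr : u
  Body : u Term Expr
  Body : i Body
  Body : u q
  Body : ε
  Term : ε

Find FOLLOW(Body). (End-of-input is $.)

{ b, i, u }

In Factor : Body Body Body: add FIRST(Body Body)\{ε} = { i, u }.
  Since Body Body is nullable, also add FOLLOW(Factor) = { u }.
In Factor : Body Body Body: add FIRST(Body)\{ε} = { i, u }.
  Since Body is nullable, also add FOLLOW(Factor) = { u }.
In Factor : Body Body Body: Body is at the end, add FOLLOW(Factor) = { u }.
In ArgList : i Body: Body is at the end, add FOLLOW(ArgList) = { b }.
In Body : i Body: Body is at the end, add FOLLOW(Body) = { b, i, u }.
Union: FOLLOW(Body) = { b, i, u }.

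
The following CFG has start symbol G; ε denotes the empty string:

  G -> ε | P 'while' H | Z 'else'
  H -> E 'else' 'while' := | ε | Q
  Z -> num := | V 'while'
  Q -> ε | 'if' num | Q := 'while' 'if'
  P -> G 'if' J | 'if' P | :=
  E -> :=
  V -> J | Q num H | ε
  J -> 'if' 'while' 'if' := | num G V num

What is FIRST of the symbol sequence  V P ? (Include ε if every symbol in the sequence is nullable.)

Add FIRST(V)\{ε} = { 'if', :=, num }; V is nullable, continue.
Add FIRST(P) = { 'if', 'while', :=, num }; P is not nullable, stop.

{ 'if', 'while', :=, num }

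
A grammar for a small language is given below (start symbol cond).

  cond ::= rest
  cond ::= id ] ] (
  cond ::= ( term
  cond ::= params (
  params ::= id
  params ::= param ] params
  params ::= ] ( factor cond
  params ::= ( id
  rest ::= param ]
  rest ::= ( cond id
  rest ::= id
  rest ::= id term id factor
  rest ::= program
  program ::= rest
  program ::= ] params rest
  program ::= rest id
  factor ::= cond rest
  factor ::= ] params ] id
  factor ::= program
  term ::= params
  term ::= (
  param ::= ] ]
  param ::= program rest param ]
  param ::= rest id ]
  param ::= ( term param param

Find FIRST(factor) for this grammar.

{ (, ], id }

From factor ::= cond rest: add FIRST(cond) = { (, ], id }.
factor ::= ] params ] id contributes {]}.
From factor ::= program: add FIRST(program) = { (, ], id }.
Union: FIRST(factor) = { (, ], id }.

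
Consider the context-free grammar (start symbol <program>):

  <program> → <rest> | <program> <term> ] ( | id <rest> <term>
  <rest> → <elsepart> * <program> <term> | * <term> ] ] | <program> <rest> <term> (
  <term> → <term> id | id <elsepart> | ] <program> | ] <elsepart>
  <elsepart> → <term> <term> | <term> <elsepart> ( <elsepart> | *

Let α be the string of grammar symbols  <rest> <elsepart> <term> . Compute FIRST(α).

Add FIRST(<rest>) = { *, ], id }; <rest> is not nullable, stop.

{ *, ], id }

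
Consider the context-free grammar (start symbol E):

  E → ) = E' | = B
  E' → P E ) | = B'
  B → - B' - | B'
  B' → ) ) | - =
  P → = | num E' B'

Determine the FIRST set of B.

{ ), - }

B → - B' - contributes {-}.
From B → B': add FIRST(B') = { ), - }.
Union: FIRST(B) = { ), - }.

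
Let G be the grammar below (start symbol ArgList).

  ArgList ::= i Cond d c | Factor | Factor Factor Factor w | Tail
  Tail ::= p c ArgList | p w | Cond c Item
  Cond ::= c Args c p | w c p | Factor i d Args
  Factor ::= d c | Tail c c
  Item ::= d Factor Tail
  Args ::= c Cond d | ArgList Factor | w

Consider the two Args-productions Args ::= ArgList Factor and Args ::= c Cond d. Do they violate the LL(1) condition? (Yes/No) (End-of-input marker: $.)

Yes

FIRST(ArgList Factor) = { c, d, i, p, w } and FIRST(c Cond d) = { c }.
Both contain c, so the two alternatives are not disjoint — LL(1) conflict.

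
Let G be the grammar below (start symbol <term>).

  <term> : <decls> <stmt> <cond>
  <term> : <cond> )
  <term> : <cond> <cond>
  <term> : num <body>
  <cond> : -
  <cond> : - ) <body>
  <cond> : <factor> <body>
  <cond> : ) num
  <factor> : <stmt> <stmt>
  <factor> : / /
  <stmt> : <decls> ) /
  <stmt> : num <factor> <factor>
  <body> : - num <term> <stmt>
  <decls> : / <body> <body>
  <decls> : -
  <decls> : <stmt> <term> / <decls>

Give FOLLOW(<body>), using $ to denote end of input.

{ $, ), -, /, num }

In <term> : num <body>: <body> is at the end, add FOLLOW(<term>) = { $, -, /, num }.
In <cond> : - ) <body>: <body> is at the end, add FOLLOW(<cond>) = { $, ), -, /, num }.
In <cond> : <factor> <body>: <body> is at the end, add FOLLOW(<cond>) = { $, ), -, /, num }.
In <decls> : / <body> <body>: add FIRST(<body>) = { - }.
In <decls> : / <body> <body>: <body> is at the end, add FOLLOW(<decls>) = { ), -, /, num }.
Union: FOLLOW(<body>) = { $, ), -, /, num }.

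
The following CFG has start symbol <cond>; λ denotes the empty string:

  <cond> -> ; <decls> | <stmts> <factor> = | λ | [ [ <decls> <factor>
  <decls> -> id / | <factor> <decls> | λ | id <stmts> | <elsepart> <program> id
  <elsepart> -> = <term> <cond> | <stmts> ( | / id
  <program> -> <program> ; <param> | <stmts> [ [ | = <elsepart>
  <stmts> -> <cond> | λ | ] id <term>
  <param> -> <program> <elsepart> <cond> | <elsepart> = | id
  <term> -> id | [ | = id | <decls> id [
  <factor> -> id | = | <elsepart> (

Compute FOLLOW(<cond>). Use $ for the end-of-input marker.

<cond> is the start symbol, so $ ∈ FOLLOW(<cond>).
In <elsepart> -> = <term> <cond>: <cond> is at the end, add FOLLOW(<elsepart>) = { (, /, ;, =, [, ], id }.
In <stmts> -> <cond>: <cond> is at the end, add FOLLOW(<stmts>) = { $, (, /, ;, =, [, ], id }.
In <param> -> <program> <elsepart> <cond>: <cond> is at the end, add FOLLOW(<param>) = { (, /, ;, =, [, ], id }.
Union: FOLLOW(<cond>) = { $, (, /, ;, =, [, ], id }.

{ $, (, /, ;, =, [, ], id }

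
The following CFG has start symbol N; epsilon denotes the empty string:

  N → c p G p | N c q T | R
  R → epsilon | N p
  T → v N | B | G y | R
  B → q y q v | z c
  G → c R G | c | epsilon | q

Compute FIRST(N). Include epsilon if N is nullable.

{ c, p, epsilon }

N → c p G p contributes {c}.
From N → N c q T: N nullable, take FIRST(N) ∪ {c} = { c, p }.
From N → R: add FIRST(R) = { c, p, epsilon } (including epsilon since R is nullable).
Union: FIRST(N) = { c, p, epsilon }.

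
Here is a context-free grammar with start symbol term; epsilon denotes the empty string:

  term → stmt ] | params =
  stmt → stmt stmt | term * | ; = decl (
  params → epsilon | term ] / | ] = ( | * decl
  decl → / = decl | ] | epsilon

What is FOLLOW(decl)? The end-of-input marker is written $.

{ (, = }

In stmt → ; = decl (: add FIRST(() = { ( }.
In params → * decl: decl is at the end, add FOLLOW(params) = { = }.
In decl → / = decl: decl is at the end, add FOLLOW(decl) = { (, = }.
Union: FOLLOW(decl) = { (, = }.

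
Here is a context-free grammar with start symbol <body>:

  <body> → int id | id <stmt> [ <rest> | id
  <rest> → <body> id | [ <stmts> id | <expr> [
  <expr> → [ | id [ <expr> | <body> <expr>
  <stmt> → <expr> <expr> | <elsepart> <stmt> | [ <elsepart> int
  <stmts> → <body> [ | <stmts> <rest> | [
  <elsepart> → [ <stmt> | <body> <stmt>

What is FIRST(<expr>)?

{ [, id, int }

<expr> → [ contributes {[}.
<expr> → id [ <expr> contributes {id}.
From <expr> → <body> <expr>: add FIRST(<body>) = { id, int }.
Union: FIRST(<expr>) = { [, id, int }.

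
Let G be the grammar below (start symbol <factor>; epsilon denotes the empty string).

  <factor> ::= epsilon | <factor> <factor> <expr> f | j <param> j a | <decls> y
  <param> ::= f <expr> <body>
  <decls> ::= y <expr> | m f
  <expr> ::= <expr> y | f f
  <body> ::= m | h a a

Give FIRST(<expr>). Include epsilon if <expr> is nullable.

{ f }

From <expr> ::= <expr> y: add FIRST(<expr>) = { f }.
<expr> ::= f f contributes {f}.
Union: FIRST(<expr>) = { f }.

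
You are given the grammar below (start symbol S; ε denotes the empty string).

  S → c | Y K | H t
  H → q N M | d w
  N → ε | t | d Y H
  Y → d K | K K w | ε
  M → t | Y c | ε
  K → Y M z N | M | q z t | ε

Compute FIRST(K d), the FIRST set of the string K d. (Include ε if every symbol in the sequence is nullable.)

Add FIRST(K)\{ε} = { c, d, q, t, w, z }; K is nullable, continue.
d is a terminal; add {d} and stop.

{ c, d, q, t, w, z }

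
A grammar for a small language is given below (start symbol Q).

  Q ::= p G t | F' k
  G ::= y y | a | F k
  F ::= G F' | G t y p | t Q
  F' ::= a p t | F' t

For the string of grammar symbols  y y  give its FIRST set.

y is a terminal; add {y} and stop.

{ y }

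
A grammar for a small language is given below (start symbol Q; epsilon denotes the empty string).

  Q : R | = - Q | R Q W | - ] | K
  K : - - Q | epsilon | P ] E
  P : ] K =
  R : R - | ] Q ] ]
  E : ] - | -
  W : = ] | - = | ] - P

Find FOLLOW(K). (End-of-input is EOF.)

{ EOF, -, =, ] }

In Q : K: K is at the end, add FOLLOW(Q) = { EOF, -, =, ] }.
In P : ] K =: add FIRST(=) = { = }.
Union: FOLLOW(K) = { EOF, -, =, ] }.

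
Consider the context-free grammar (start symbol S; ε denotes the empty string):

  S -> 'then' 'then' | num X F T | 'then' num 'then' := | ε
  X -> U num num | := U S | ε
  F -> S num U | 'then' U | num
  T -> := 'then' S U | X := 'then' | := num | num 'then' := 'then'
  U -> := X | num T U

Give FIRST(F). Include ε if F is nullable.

From F -> S num U: S nullable, take FIRST(S) ∪ {num} = { 'then', num }.
F -> 'then' U contributes {'then'}.
F -> num contributes {num}.
Union: FIRST(F) = { 'then', num }.

{ 'then', num }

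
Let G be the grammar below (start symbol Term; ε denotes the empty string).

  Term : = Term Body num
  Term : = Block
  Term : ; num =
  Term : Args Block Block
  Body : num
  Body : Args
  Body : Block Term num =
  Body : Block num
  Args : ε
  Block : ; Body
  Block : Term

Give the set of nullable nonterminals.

{ Args, Body }

Directly nullable (have an ε-production): Args.
Body : Args with every symbol nullable, so Body is nullable.
No other nonterminal has a production whose RHS symbols are all nullable.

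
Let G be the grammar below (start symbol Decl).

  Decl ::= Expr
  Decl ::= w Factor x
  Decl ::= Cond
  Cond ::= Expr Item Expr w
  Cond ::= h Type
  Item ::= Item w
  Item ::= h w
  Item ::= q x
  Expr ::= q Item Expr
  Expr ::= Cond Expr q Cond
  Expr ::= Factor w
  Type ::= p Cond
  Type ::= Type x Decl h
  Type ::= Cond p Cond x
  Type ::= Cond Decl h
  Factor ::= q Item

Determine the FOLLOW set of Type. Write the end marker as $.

{ $, h, p, q, w, x }

In Cond ::= h Type: Type is at the end, add FOLLOW(Cond) = { $, h, p, q, w, x }.
In Type ::= Type x Decl h: add FIRST(x Decl h) = { x }.
Union: FOLLOW(Type) = { $, h, p, q, w, x }.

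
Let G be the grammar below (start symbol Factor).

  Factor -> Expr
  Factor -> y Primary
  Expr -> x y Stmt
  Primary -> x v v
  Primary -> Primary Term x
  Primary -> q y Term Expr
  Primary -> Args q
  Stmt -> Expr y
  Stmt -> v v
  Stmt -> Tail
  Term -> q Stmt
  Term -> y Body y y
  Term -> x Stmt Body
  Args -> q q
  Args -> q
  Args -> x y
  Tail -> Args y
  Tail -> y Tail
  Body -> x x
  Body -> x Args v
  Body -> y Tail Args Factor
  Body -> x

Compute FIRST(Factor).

{ x, y }

From Factor -> Expr: add FIRST(Expr) = { x }.
Factor -> y Primary contributes {y}.
Union: FIRST(Factor) = { x, y }.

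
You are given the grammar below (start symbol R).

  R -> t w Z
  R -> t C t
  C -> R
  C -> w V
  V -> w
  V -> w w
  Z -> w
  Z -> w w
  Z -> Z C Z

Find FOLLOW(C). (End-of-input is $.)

In R -> t C t: add FIRST(t) = { t }.
In Z -> Z C Z: add FIRST(Z) = { w }.
Union: FOLLOW(C) = { t, w }.

{ t, w }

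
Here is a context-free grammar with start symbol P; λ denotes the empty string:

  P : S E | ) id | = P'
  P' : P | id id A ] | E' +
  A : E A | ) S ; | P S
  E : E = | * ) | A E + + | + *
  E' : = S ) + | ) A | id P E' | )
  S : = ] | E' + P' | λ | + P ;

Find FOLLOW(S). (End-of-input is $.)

{ ), *, +, ;, =, ], id }

In P : S E: add FIRST(E) = { ), *, +, =, id }.
In A : ) S ;: add FIRST(;) = { ; }.
In A : P S: S is at the end, add FOLLOW(A) = { ), *, +, =, ], id }.
In E' : = S ) +: add FIRST() +) = { ) }.
Union: FOLLOW(S) = { ), *, +, ;, =, ], id }.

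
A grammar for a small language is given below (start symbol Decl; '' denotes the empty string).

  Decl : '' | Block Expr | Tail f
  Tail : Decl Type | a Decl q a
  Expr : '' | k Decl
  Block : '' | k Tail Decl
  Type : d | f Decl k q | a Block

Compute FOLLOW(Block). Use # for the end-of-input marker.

In Decl : Block Expr: add FIRST(Expr)\{''} = { k }.
  Since Expr is nullable, also add FOLLOW(Decl) = { #, a, d, f, k, q }.
In Type : a Block: Block is at the end, add FOLLOW(Type) = { #, a, d, f, k, q }.
Union: FOLLOW(Block) = { #, a, d, f, k, q }.

{ #, a, d, f, k, q }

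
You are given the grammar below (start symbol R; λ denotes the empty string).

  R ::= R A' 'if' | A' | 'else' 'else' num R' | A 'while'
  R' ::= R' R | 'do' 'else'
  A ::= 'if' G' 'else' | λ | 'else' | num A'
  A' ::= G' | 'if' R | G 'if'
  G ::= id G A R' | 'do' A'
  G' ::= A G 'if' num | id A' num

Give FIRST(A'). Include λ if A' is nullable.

From A' ::= G': add FIRST(G') = { 'do', 'else', 'if', id, num }.
A' ::= 'if' R contributes {'if'}.
From A' ::= G 'if': add FIRST(G) = { 'do', id }.
Union: FIRST(A') = { 'do', 'else', 'if', id, num }.

{ 'do', 'else', 'if', id, num }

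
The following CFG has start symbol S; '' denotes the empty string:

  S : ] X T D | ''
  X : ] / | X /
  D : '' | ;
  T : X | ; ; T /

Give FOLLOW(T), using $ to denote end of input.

In S : ] X T D: add FIRST(D)\{''} = { ; }.
  Since D is nullable, also add FOLLOW(S) = { $ }.
In T : ; ; T /: add FIRST(/) = { / }.
Union: FOLLOW(T) = { $, /, ; }.

{ $, /, ; }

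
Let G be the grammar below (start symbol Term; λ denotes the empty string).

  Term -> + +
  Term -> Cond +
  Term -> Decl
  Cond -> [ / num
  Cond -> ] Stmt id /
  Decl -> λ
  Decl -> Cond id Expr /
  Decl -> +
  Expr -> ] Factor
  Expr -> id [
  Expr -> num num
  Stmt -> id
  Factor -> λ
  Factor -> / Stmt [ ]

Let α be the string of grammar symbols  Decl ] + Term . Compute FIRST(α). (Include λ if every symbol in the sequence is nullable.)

{ +, [, ] }

Add FIRST(Decl)\{λ} = { +, [, ] }; Decl is nullable, continue.
] is a terminal; add {]} and stop.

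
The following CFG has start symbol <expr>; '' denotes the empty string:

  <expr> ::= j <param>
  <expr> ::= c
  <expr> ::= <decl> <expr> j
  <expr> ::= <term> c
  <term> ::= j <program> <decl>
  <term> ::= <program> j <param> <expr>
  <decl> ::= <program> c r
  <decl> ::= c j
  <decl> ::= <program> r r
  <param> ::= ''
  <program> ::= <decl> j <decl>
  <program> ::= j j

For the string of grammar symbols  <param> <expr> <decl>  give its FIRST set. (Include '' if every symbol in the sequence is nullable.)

Add FIRST(<param>)\{''} = {  }; <param> is nullable, continue.
Add FIRST(<expr>) = { c, j }; <expr> is not nullable, stop.

{ c, j }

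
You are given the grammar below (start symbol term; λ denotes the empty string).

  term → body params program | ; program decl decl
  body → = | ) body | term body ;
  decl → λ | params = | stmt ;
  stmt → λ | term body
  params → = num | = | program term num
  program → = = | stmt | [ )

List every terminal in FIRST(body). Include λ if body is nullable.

body → = contributes {=}.
body → ) body contributes {)}.
From body → term body ;: add FIRST(term) = { ), ;, = }.
Union: FIRST(body) = { ), ;, = }.

{ ), ;, = }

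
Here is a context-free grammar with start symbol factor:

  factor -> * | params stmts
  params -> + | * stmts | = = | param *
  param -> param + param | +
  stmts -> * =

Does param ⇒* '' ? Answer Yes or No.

No

No nonterminal in this grammar is nullable.
No production of param has an RHS whose symbols are all nullable, so param is not nullable.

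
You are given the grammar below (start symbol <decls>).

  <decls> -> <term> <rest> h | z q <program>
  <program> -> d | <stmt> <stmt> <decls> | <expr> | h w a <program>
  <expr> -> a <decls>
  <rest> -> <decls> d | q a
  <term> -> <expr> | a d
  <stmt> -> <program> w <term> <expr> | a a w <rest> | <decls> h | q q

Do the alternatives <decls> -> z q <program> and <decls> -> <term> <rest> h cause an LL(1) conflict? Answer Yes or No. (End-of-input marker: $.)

FIRST(z q <program>) = { z } and FIRST(<term> <rest> h) = { a }.
The FIRST sets are disjoint and neither alternative is nullable — no conflict.

No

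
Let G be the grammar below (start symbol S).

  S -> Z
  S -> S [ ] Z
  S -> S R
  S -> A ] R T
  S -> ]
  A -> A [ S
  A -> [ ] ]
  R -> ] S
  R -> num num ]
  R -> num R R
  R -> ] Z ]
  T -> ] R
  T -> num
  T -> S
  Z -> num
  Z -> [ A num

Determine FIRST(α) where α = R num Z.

Add FIRST(R) = { ], num }; R is not nullable, stop.

{ ], num }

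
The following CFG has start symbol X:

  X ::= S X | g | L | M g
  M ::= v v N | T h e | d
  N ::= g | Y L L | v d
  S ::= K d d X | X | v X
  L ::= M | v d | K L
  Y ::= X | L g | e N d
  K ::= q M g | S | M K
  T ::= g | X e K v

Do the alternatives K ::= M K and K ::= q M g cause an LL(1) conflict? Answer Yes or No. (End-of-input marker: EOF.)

FIRST(M K) = { d, g, q, v } and FIRST(q M g) = { q }.
Both contain q, so the two alternatives are not disjoint — LL(1) conflict.

Yes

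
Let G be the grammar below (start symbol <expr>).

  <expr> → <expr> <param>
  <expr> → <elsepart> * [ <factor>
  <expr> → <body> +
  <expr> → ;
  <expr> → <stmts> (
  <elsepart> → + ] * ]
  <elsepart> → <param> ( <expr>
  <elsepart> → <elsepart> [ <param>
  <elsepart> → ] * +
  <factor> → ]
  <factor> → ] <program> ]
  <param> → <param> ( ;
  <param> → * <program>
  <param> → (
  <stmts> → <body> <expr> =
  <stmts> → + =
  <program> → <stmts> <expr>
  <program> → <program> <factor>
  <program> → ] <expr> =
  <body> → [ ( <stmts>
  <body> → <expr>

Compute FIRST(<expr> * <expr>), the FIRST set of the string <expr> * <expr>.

Add FIRST(<expr>) = { (, *, +, ;, [, ] }; <expr> is not nullable, stop.

{ (, *, +, ;, [, ] }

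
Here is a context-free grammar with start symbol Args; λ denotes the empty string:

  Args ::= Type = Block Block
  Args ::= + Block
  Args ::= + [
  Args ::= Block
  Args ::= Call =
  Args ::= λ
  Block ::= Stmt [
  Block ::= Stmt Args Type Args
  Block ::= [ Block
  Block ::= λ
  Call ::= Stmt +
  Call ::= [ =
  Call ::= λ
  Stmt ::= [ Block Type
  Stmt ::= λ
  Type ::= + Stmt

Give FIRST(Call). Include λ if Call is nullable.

From Call ::= Stmt +: Stmt nullable, take FIRST(Stmt) ∪ {+} = { +, [ }.
Call ::= [ = contributes {[}.
Call ::= λ contributes λ.
Union: FIRST(Call) = { +, [, λ }.

{ +, [, λ }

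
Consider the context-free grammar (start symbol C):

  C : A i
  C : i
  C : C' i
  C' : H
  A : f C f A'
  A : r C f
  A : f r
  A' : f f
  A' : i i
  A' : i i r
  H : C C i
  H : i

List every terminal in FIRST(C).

From C : A i: add FIRST(A) = { f, r }.
C : i contributes {i}.
From C : C' i: add FIRST(C') = { f, i, r }.
Union: FIRST(C) = { f, i, r }.

{ f, i, r }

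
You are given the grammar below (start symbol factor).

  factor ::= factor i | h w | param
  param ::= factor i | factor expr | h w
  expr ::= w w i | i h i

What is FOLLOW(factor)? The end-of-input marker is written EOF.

{ EOF, i, w }

factor is the start symbol, so EOF ∈ FOLLOW(factor).
In factor ::= factor i: add FIRST(i) = { i }.
In param ::= factor i: add FIRST(i) = { i }.
In param ::= factor expr: add FIRST(expr) = { i, w }.
Union: FOLLOW(factor) = { EOF, i, w }.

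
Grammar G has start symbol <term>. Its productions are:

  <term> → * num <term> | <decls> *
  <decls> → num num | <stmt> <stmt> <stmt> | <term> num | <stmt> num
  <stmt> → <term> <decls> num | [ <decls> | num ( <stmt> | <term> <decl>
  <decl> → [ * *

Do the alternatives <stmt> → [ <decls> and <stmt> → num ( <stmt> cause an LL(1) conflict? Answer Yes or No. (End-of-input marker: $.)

No

FIRST([ <decls>) = { [ } and FIRST(num ( <stmt>) = { num }.
The FIRST sets are disjoint and neither alternative is nullable — no conflict.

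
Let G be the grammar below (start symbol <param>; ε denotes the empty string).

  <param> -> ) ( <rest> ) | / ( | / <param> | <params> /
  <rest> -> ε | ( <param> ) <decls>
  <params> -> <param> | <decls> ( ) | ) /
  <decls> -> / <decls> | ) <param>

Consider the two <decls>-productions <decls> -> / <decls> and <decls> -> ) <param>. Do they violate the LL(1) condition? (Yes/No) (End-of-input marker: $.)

FIRST(/ <decls>) = { / } and FIRST() <param>) = { ) }.
The FIRST sets are disjoint and neither alternative is nullable — no conflict.

No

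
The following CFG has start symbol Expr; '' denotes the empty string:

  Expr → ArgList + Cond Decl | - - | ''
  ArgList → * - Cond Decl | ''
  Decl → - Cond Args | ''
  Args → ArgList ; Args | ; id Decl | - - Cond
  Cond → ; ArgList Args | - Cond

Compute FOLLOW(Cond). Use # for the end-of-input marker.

In Expr → ArgList + Cond Decl: add FIRST(Decl)\{''} = { - }.
  Since Decl is nullable, also add FOLLOW(Expr) = { # }.
In ArgList → * - Cond Decl: add FIRST(Decl)\{''} = { - }.
  Since Decl is nullable, also add FOLLOW(ArgList) = { *, +, -, ; }.
In Decl → - Cond Args: add FIRST(Args) = { *, -, ; }.
In Args → - - Cond: Cond is at the end, add FOLLOW(Args) = { #, *, +, -, ; }.
In Cond → - Cond: Cond is at the end, add FOLLOW(Cond) = { #, *, +, -, ; }.
Union: FOLLOW(Cond) = { #, *, +, -, ; }.

{ #, *, +, -, ; }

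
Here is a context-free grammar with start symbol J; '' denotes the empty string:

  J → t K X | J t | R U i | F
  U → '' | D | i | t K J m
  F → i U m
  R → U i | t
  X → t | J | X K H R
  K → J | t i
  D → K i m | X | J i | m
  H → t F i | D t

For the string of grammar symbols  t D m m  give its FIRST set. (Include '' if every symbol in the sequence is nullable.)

t is a terminal; add {t} and stop.

{ t }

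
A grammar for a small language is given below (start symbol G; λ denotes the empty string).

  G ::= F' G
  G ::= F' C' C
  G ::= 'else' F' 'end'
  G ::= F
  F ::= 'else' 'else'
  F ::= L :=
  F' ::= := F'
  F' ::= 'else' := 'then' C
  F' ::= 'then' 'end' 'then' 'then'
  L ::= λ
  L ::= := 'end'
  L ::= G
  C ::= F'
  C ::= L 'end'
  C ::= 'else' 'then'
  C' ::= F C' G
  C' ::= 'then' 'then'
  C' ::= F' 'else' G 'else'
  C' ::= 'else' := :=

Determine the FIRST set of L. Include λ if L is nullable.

{ 'else', 'then', :=, λ }

L ::= λ contributes λ.
L ::= := 'end' contributes {:=}.
From L ::= G: add FIRST(G) = { 'else', 'then', := }.
Union: FIRST(L) = { 'else', 'then', :=, λ }.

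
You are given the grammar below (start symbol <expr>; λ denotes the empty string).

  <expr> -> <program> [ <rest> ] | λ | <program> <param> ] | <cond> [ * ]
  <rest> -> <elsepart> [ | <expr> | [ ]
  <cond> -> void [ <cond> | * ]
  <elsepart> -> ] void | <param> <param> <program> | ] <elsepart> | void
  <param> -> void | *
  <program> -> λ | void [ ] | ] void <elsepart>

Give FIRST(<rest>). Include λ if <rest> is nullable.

{ *, [, ], void, λ }

From <rest> -> <elsepart> [: add FIRST(<elsepart>) = { *, ], void }.
From <rest> -> <expr>: add FIRST(<expr>) = { *, [, ], void, λ } (including λ since <expr> is nullable).
<rest> -> [ ] contributes {[}.
Union: FIRST(<rest>) = { *, [, ], void, λ }.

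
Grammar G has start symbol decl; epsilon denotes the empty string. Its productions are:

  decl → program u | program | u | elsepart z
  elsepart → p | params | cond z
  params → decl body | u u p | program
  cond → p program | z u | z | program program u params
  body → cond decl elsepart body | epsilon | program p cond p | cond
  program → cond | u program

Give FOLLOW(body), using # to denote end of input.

In params → decl body: body is at the end, add FOLLOW(params) = { #, p, u, z }.
In body → cond decl elsepart body: body is at the end, add FOLLOW(body) = { #, p, u, z }.
Union: FOLLOW(body) = { #, p, u, z }.

{ #, p, u, z }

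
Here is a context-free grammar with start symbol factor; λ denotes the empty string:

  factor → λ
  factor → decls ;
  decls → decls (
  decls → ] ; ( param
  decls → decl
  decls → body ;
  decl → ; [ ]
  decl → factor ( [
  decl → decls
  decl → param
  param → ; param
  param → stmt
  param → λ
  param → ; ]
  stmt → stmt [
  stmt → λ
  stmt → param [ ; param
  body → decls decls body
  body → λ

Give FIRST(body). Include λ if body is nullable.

From body → decls decls body: decls, decls, body nullable, take FIRST(decls) ∪ FIRST(decls) ∪ FIRST(body) = { (, ;, [, ] }; also λ since the whole RHS is nullable.
body → λ contributes λ.
Union: FIRST(body) = { (, ;, [, ], λ }.

{ (, ;, [, ], λ }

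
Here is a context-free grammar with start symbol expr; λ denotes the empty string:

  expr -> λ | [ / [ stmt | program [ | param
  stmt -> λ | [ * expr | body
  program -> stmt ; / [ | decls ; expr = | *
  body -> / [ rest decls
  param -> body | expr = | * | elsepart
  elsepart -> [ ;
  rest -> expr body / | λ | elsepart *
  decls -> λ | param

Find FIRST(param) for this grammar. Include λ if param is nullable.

{ *, /, ;, =, [ }

From param -> body: add FIRST(body) = { / }.
From param -> expr =: expr nullable, take FIRST(expr) ∪ {=} = { *, /, ;, =, [ }.
param -> * contributes {*}.
From param -> elsepart: add FIRST(elsepart) = { [ }.
Union: FIRST(param) = { *, /, ;, =, [ }.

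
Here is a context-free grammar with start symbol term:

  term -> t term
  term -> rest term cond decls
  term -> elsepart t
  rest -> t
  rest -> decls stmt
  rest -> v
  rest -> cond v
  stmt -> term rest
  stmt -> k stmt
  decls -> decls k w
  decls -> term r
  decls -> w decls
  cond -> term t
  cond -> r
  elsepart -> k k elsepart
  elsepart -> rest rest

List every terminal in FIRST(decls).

From decls -> decls k w: add FIRST(decls) = { k, r, t, v, w }.
From decls -> term r: add FIRST(term) = { k, r, t, v, w }.
decls -> w decls contributes {w}.
Union: FIRST(decls) = { k, r, t, v, w }.

{ k, r, t, v, w }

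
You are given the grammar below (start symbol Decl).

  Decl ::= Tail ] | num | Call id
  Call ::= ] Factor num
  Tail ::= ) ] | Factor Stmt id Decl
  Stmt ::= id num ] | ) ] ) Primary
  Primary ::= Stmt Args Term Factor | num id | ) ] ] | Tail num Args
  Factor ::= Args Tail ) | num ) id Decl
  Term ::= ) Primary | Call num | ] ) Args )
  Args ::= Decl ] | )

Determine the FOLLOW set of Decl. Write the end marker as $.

Decl is the start symbol, so $ ∈ FOLLOW(Decl).
In Tail ::= Factor Stmt id Decl: Decl is at the end, add FOLLOW(Tail) = { ), ], num }.
In Factor ::= num ) id Decl: Decl is at the end, add FOLLOW(Factor) = { ), ], id, num }.
In Args ::= Decl ]: add FIRST(]) = { ] }.
Union: FOLLOW(Decl) = { $, ), ], id, num }.

{ $, ), ], id, num }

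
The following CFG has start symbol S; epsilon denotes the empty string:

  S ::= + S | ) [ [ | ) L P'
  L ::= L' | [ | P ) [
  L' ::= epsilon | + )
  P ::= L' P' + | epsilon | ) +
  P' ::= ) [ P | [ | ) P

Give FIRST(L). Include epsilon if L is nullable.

{ ), +, [, epsilon }

From L ::= L': add FIRST(L') = { +, epsilon } (including epsilon since L' is nullable).
L ::= [ contributes {[}.
From L ::= P ) [: P nullable, take FIRST(P) ∪ {)} = { ), +, [ }.
Union: FIRST(L) = { ), +, [, epsilon }.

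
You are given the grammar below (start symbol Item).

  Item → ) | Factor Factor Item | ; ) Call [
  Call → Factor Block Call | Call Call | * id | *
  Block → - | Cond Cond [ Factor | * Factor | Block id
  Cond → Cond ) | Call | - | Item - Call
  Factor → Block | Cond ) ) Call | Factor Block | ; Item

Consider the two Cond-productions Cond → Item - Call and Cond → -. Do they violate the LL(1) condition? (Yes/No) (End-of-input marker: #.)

Yes

FIRST(Item - Call) = { ), *, -, ; } and FIRST(-) = { - }.
Both contain -, so the two alternatives are not disjoint — LL(1) conflict.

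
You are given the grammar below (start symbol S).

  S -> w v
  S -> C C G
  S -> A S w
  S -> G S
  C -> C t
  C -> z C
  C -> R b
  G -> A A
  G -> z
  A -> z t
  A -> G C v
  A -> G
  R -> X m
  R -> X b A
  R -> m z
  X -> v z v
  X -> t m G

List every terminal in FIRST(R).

From R -> X m: add FIRST(X) = { t, v }.
From R -> X b A: add FIRST(X) = { t, v }.
R -> m z contributes {m}.
Union: FIRST(R) = { m, t, v }.

{ m, t, v }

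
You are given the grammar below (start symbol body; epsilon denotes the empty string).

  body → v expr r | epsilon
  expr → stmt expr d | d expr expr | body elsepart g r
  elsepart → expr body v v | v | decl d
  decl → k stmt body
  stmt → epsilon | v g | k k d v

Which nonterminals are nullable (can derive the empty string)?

{ body, stmt }

Directly nullable (have an epsilon-production): body, stmt.
No other nonterminal has a production whose RHS symbols are all nullable.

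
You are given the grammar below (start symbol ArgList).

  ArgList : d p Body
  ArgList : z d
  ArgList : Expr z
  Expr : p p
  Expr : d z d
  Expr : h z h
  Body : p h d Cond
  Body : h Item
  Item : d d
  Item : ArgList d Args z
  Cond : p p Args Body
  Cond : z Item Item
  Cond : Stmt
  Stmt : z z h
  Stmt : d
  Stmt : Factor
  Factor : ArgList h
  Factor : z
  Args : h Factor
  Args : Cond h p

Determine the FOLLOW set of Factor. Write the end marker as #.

{ #, d, h, p, z }

In Stmt : Factor: Factor is at the end, add FOLLOW(Stmt) = { #, d, h }.
In Args : h Factor: Factor is at the end, add FOLLOW(Args) = { h, p, z }.
Union: FOLLOW(Factor) = { #, d, h, p, z }.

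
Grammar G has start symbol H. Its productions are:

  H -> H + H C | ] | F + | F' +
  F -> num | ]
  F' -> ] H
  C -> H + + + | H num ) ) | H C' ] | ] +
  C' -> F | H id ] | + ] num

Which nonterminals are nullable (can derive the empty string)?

{ } (none)

No nonterminal has an empty production or an RHS whose symbols are all nullable.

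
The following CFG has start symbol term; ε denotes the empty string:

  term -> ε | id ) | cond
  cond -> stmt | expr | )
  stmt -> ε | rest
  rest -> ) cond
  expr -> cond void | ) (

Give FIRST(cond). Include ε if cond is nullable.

From cond -> stmt: add FIRST(stmt) = { ), ε } (including ε since stmt is nullable).
From cond -> expr: add FIRST(expr) = { ), void }.
cond -> ) contributes {)}.
Union: FIRST(cond) = { ), void, ε }.

{ ), void, ε }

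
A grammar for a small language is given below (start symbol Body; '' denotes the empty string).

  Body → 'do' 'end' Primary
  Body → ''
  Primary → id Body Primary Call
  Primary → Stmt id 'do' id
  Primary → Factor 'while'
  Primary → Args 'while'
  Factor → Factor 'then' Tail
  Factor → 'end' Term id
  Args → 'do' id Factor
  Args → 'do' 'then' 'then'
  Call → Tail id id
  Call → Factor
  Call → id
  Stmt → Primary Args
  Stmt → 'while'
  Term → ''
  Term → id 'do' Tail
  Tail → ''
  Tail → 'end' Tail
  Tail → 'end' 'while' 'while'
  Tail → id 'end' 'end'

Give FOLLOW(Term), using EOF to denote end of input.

{ id }

In Factor → 'end' Term id: add FIRST(id) = { id }.
Union: FOLLOW(Term) = { id }.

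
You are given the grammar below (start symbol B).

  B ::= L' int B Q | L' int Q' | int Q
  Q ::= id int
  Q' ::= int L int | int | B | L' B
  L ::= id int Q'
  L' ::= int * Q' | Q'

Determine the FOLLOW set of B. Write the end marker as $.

{ $, id, int }

B is the start symbol, so $ ∈ FOLLOW(B).
In B ::= L' int B Q: add FIRST(Q) = { id }.
In Q' ::= B: B is at the end, add FOLLOW(Q') = { $, id, int }.
In Q' ::= L' B: B is at the end, add FOLLOW(Q') = { $, id, int }.
Union: FOLLOW(B) = { $, id, int }.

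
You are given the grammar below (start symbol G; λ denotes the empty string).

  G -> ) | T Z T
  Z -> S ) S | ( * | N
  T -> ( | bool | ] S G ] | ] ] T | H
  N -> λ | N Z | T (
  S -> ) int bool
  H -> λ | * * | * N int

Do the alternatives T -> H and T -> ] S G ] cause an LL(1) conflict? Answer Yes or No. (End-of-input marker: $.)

FIRST(H) = { *, λ } and FIRST(] S G ]) = { ] }.
The first alternative is nullable and FOLLOW(T) = { $, (, ), *, ], bool } shares ] with FIRST of the second — conflict.

Yes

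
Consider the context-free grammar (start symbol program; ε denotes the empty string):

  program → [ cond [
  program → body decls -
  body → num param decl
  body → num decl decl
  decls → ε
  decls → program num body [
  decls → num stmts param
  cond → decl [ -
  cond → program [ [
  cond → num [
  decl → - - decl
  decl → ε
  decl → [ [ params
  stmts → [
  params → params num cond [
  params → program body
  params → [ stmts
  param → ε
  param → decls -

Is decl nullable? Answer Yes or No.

decl has an ε-production, so decl ⇒ ε.

Yes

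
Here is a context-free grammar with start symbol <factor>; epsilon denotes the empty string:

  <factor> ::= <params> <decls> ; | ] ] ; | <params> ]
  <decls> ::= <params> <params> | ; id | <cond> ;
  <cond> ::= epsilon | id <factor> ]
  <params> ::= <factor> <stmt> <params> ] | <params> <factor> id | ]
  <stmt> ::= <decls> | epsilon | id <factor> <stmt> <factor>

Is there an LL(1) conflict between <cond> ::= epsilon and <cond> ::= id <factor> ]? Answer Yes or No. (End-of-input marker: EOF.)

No

FIRST(epsilon) = { epsilon } and FIRST(id <factor> ]) = { id }.
The first is nullable but FOLLOW(<cond>) = { ; } is disjoint from FIRST of the second.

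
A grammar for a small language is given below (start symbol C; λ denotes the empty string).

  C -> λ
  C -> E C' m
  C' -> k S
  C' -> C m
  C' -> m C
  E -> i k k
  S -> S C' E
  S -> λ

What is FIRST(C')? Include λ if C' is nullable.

C' -> k S contributes {k}.
From C' -> C m: C nullable, take FIRST(C) ∪ {m} = { i, m }.
C' -> m C contributes {m}.
Union: FIRST(C') = { i, k, m }.

{ i, k, m }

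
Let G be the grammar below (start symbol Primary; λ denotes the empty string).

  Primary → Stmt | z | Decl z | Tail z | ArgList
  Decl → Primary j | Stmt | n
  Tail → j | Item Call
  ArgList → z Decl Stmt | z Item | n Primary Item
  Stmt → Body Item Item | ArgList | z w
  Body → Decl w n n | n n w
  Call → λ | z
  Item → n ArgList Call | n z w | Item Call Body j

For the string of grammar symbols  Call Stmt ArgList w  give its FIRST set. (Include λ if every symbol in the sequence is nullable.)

Add FIRST(Call)\{λ} = { z }; Call is nullable, continue.
Add FIRST(Stmt) = { j, n, z }; Stmt is not nullable, stop.

{ j, n, z }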